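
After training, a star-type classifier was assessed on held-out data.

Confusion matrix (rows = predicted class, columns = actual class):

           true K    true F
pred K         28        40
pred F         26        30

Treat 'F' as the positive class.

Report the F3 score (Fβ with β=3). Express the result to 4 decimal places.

Fβ = (1+β²)·TP / ((1+β²)·TP + β²·FN + FP), with β²=9
= 10·30 / (10·30 + 9·40 + 26) = 0.4373

0.4373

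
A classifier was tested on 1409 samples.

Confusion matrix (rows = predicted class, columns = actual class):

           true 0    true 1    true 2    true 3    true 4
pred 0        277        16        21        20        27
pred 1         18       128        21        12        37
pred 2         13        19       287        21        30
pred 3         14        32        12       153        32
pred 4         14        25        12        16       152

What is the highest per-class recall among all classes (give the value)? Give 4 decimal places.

0.8244

Per-class recall (TP/(TP+FN)):
  0: TP=277, FN=18+13+14+14=59 → 277/336 = 0.82440
  1: TP=128, FN=16+19+32+25=92 → 128/220 = 0.58182
  2: TP=287, FN=21+21+12+12=66 → 287/353 = 0.81303
  3: TP=153, FN=20+12+21+16=69 → 153/222 = 0.68919
  4: TP=152, FN=27+37+30+32=126 → 152/278 = 0.54676
Highest is class '0' with recall = 0.8244.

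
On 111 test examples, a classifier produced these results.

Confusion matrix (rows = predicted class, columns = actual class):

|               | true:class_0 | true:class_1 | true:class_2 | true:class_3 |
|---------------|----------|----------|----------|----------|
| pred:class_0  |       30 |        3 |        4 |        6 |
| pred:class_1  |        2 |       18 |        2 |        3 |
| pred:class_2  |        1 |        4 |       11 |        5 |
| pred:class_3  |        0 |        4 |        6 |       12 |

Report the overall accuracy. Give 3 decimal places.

Accuracy = trace / total = (30+18+11+12=71) / 111 = 71/111 = 0.640

0.640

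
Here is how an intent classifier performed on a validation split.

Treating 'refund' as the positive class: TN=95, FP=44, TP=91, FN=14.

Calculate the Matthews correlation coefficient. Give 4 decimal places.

MCC = (TP·TN − FP·FN) / √((TP+FP)(TP+FN)(TN+FP)(TN+FN))
Numerator = 91·95 − 44·14 = 8029
Denominator = √(135·105·139·109) = √214765425 = 14654.8772
MCC = 8029 / 14654.8772 = 0.5479

0.5479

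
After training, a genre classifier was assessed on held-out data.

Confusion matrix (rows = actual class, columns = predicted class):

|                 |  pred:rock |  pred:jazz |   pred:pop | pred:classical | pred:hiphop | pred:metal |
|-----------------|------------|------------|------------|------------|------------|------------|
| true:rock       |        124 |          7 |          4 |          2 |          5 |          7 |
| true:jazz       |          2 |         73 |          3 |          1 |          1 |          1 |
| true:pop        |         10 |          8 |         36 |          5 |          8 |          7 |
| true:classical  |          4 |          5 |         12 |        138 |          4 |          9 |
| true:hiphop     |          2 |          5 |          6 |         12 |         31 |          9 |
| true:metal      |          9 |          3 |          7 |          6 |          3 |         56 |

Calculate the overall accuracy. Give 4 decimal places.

Accuracy = trace / total = (124+73+36+138+31+56=458) / 625 = 458/625 = 0.7328

0.7328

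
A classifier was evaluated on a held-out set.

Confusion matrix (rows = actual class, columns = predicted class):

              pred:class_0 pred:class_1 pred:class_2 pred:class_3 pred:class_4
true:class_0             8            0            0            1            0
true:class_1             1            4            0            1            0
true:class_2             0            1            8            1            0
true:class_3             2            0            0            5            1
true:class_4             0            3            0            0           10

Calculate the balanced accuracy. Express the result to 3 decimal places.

Balanced accuracy = mean of per-class recall.
  class_0: recall = 8/9 = 0.8889
  class_1: recall = 4/6 = 0.6667
  class_2: recall = 8/10 = 0.8000
  class_3: recall = 5/8 = 0.6250
  class_4: recall = 10/13 = 0.7692
Mean = (0.8889 + 0.6667 + 0.8000 + 0.6250 + 0.7692) / 5 = 0.750

0.750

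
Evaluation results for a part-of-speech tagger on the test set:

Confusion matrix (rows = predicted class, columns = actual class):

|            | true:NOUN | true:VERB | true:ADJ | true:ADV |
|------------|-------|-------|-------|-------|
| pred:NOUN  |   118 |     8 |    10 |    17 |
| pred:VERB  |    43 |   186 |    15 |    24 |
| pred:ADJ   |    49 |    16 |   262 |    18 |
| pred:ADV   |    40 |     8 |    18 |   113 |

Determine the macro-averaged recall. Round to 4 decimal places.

Per-class recall (TP/(TP+FN)):
  NOUN: TP=118, FN=43+49+40=132 → 118/250 = 0.47200
  VERB: TP=186, FN=8+16+8=32 → 186/218 = 0.85321
  ADJ: TP=262, FN=10+15+18=43 → 262/305 = 0.85902
  ADV: TP=113, FN=17+24+18=59 → 113/172 = 0.65698
Macro-recall = mean = (0.47200 + 0.85321 + 0.85902 + 0.65698) / 4 = 0.7103

0.7103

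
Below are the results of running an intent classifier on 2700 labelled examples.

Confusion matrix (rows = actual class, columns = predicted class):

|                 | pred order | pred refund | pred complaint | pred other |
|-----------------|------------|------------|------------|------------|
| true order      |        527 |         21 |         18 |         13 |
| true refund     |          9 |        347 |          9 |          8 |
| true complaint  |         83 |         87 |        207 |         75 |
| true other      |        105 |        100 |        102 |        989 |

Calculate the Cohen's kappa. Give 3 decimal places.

0.667

Observed agreement pₒ = trace/N = 2070/2700 = 0.7667
Expected agreement pₑ = Σ (rowᵢ·colᵢ)/N² = (579·724 + 373·555 + 452·336 + 1296·1085)/2700² = 0.2996
κ = (pₒ − pₑ)/(1 − pₑ) = (0.7667 − 0.2996)/(1 − 0.2996) = 0.667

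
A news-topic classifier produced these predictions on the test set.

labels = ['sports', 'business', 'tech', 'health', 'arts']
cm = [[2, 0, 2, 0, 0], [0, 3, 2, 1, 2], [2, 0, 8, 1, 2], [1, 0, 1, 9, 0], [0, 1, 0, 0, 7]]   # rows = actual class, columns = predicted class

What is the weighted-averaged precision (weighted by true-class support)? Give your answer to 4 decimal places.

0.6748

Per-class precision (TP/(TP+FP)):
  sports: TP=2, FP=0+2+1+0=3 → 2/5 = 0.40000
  business: TP=3, FP=0+0+0+1=1 → 3/4 = 0.75000
  tech: TP=8, FP=2+2+1+0=5 → 8/13 = 0.61538
  health: TP=9, FP=0+1+1+0=2 → 9/11 = 0.81818
  arts: TP=7, FP=0+2+2+0=4 → 7/11 = 0.63636
Weighted-precision = Σ (supportᵢ/N)·precisionᵢ with N=44: (4/44)·0.40000 + (8/44)·0.75000 + (13/44)·0.61538 + (11/44)·0.81818 + (8/44)·0.63636 = 0.6748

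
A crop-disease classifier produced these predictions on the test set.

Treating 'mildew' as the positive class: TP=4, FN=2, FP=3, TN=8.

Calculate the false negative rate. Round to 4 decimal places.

FNR = FN/(FN+TP) = 2/(2+4) = 0.3333

0.3333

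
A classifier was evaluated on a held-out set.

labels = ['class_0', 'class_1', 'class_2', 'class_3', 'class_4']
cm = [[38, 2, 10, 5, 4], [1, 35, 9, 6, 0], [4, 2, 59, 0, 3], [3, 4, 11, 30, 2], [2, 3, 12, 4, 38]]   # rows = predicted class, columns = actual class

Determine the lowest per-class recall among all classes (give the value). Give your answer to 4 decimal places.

0.5842

Per-class recall (TP/(TP+FN)):
  class_0: TP=38, FN=1+4+3+2=10 → 38/48 = 0.79167
  class_1: TP=35, FN=2+2+4+3=11 → 35/46 = 0.76087
  class_2: TP=59, FN=10+9+11+12=42 → 59/101 = 0.58416
  class_3: TP=30, FN=5+6+0+4=15 → 30/45 = 0.66667
  class_4: TP=38, FN=4+0+3+2=9 → 38/47 = 0.80851
Lowest is class 'class_2' with recall = 0.5842.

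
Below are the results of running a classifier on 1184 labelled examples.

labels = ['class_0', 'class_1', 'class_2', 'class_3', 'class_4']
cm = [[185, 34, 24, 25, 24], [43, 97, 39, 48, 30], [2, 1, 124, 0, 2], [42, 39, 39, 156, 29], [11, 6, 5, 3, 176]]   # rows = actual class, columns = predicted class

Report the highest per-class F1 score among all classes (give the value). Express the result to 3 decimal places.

0.762

Per-class F1 score (2·TP/(2·TP+FP+FN)):
  class_0: TP=185, FP=43+2+42+11=98, FN=34+24+25+24=107 → 370/575 = 0.6435
  class_1: TP=97, FP=34+1+39+6=80, FN=43+39+48+30=160 → 194/434 = 0.4470
  class_2: TP=124, FP=24+39+39+5=107, FN=2+1+0+2=5 → 248/360 = 0.6889
  class_3: TP=156, FP=25+48+0+3=76, FN=42+39+39+29=149 → 312/537 = 0.5810
  class_4: TP=176, FP=24+30+2+29=85, FN=11+6+5+3=25 → 352/462 = 0.7619
Highest is class 'class_4' with F1 score = 0.762.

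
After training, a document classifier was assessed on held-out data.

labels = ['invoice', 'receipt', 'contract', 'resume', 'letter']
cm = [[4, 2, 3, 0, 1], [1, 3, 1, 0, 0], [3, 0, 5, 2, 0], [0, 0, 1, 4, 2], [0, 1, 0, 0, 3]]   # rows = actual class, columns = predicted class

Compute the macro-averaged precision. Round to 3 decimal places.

0.533

Per-class precision (TP/(TP+FP)):
  invoice: TP=4, FP=1+3+0+0=4 → 4/8 = 0.5000
  receipt: TP=3, FP=2+0+0+1=3 → 3/6 = 0.5000
  contract: TP=5, FP=3+1+1+0=5 → 5/10 = 0.5000
  resume: TP=4, FP=0+0+2+0=2 → 4/6 = 0.6667
  letter: TP=3, FP=1+0+0+2=3 → 3/6 = 0.5000
Macro-precision = mean = (0.5000 + 0.5000 + 0.5000 + 0.6667 + 0.5000) / 5 = 0.533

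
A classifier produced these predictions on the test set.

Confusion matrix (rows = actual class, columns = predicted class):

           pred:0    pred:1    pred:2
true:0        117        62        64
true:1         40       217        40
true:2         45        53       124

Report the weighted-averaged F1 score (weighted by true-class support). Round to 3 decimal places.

Per-class F1 score (2·TP/(2·TP+FP+FN)):
  0: TP=117, FP=40+45=85, FN=62+64=126 → 234/445 = 0.5258
  1: TP=217, FP=62+53=115, FN=40+40=80 → 434/629 = 0.6900
  2: TP=124, FP=64+40=104, FN=45+53=98 → 248/450 = 0.5511
Weighted-F1 score = Σ (supportᵢ/N)·F1 scoreᵢ with N=762: (243/762)·0.5258 + (297/762)·0.6900 + (222/762)·0.5511 = 0.597

0.597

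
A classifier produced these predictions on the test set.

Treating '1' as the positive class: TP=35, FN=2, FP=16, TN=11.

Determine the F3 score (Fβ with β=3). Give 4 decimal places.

0.9115

Fβ = (1+β²)·TP / ((1+β²)·TP + β²·FN + FP), with β²=9
= 10·35 / (10·35 + 9·2 + 16) = 0.9115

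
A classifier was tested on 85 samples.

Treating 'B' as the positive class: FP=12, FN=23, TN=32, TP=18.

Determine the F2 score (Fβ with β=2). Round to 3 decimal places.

Fβ = (1+β²)·TP / ((1+β²)·TP + β²·FN + FP), with β²=4
= 5·18 / (5·18 + 4·23 + 12) = 0.464

0.464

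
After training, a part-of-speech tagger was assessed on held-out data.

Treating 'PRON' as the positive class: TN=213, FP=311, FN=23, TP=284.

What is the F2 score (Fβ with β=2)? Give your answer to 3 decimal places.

Fβ = (1+β²)·TP / ((1+β²)·TP + β²·FN + FP), with β²=4
= 5·284 / (5·284 + 4·23 + 311) = 0.779

0.779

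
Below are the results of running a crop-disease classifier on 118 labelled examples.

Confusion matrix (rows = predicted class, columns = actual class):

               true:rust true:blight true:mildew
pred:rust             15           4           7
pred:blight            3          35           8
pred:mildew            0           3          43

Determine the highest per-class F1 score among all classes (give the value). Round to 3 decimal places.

0.827

Per-class F1 score (2·TP/(2·TP+FP+FN)):
  rust: TP=15, FP=4+7=11, FN=3+0=3 → 30/44 = 0.6818
  blight: TP=35, FP=3+8=11, FN=4+3=7 → 70/88 = 0.7955
  mildew: TP=43, FP=0+3=3, FN=7+8=15 → 86/104 = 0.8269
Highest is class 'mildew' with F1 score = 0.827.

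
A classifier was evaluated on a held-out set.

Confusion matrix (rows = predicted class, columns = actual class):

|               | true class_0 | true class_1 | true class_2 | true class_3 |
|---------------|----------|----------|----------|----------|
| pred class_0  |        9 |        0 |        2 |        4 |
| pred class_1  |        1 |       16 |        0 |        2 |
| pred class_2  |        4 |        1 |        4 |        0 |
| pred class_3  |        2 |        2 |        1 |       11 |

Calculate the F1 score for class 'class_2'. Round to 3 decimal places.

0.500

Treat 'class_2' as positive and all other classes as negative.
F1 score = 2·TP/(2·TP+FP+FN).
class_2: TP=4, FP=4+1+0=5, FN=2+0+1=3 → 8/16 = 0.5000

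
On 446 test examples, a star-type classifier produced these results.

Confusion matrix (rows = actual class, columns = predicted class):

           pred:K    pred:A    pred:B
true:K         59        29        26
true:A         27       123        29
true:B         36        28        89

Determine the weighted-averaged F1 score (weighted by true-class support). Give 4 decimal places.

Per-class F1 score (2·TP/(2·TP+FP+FN)):
  K: TP=59, FP=27+36=63, FN=29+26=55 → 118/236 = 0.50000
  A: TP=123, FP=29+28=57, FN=27+29=56 → 246/359 = 0.68524
  B: TP=89, FP=26+29=55, FN=36+28=64 → 178/297 = 0.59933
Weighted-F1 score = Σ (supportᵢ/N)·F1 scoreᵢ with N=446: (114/446)·0.50000 + (179/446)·0.68524 + (153/446)·0.59933 = 0.6084

0.6084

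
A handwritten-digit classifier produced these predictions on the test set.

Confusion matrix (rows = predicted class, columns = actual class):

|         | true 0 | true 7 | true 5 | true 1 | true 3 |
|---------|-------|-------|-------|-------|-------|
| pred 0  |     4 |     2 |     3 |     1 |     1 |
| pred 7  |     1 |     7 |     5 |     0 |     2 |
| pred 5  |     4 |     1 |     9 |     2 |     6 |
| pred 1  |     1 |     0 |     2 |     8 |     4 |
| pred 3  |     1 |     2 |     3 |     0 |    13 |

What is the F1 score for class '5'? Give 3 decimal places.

F1 score = 2·TP/(2·TP+FP+FN).
5: TP=9, FP=4+1+2+6=13, FN=3+5+2+3=13 → 18/44 = 0.4091

0.409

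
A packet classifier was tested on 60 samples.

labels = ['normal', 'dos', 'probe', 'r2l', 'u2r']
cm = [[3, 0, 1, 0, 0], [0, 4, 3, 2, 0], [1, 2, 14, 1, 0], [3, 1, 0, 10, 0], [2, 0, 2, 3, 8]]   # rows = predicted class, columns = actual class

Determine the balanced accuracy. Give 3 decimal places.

Balanced accuracy = mean of per-class recall.
  normal: recall = 3/9 = 0.3333
  dos: recall = 4/7 = 0.5714
  probe: recall = 14/20 = 0.7000
  r2l: recall = 10/16 = 0.6250
  u2r: recall = 8/8 = 1.0000
Mean = (0.3333 + 0.5714 + 0.7000 + 0.6250 + 1.0000) / 5 = 0.646

0.646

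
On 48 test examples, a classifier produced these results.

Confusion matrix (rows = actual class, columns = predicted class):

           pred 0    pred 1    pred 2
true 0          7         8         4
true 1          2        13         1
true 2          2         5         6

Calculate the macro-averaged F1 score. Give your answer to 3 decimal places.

0.529

Per-class F1 score (2·TP/(2·TP+FP+FN)):
  0: TP=7, FP=2+2=4, FN=8+4=12 → 14/30 = 0.4667
  1: TP=13, FP=8+5=13, FN=2+1=3 → 26/42 = 0.6190
  2: TP=6, FP=4+1=5, FN=2+5=7 → 12/24 = 0.5000
Macro-F1 score = mean = (0.4667 + 0.6190 + 0.5000) / 3 = 0.529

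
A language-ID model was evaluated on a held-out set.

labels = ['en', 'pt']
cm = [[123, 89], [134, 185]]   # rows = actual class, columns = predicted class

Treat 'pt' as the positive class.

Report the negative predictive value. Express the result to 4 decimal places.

NPV = TN/(TN+FN) = 123/(123+134) = 0.4786

0.4786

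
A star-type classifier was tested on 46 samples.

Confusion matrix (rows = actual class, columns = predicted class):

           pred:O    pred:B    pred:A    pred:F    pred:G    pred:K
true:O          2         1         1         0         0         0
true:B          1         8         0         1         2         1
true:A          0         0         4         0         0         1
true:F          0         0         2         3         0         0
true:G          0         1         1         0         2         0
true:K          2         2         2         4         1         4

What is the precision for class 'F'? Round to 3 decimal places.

0.375

One-vs-rest for 'F': TP = diagonal; FP = other classes predicted 'F'; FN = 'F' predicted as other.
precision = TP/(TP+FP).
F: TP=3, FP=0+1+0+0+4=5 → 3/8 = 0.3750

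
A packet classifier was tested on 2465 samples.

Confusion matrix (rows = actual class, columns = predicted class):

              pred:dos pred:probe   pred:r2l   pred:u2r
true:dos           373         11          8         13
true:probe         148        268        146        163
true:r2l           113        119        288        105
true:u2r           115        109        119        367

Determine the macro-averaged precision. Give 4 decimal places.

Per-class precision (TP/(TP+FP)):
  dos: TP=373, FP=148+113+115=376 → 373/749 = 0.49800
  probe: TP=268, FP=11+119+109=239 → 268/507 = 0.52860
  r2l: TP=288, FP=8+146+119=273 → 288/561 = 0.51337
  u2r: TP=367, FP=13+163+105=281 → 367/648 = 0.56636
Macro-precision = mean = (0.49800 + 0.52860 + 0.51337 + 0.56636) / 4 = 0.5266

0.5266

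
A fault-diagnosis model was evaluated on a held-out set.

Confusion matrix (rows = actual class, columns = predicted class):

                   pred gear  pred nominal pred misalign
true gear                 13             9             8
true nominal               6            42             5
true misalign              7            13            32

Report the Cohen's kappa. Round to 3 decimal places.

Observed agreement pₒ = trace/N = 87/135 = 0.6444
Expected agreement pₑ = Σ (rowᵢ·colᵢ)/N² = (30·26 + 53·64 + 52·45)/135² = 0.3573
κ = (pₒ − pₑ)/(1 − pₑ) = (0.6444 − 0.3573)/(1 − 0.3573) = 0.447

0.447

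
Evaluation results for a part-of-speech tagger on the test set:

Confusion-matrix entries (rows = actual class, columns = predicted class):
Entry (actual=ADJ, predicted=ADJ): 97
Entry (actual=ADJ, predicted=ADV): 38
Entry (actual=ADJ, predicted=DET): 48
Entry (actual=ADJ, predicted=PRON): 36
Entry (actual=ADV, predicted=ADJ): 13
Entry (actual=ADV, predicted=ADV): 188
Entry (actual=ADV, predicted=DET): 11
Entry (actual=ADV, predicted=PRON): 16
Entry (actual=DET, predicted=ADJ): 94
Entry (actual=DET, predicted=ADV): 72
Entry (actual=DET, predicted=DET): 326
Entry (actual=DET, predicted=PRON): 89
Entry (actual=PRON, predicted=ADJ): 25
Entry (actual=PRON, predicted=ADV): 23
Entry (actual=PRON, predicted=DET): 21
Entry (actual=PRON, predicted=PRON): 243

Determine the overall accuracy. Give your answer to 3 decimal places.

0.637

Accuracy = trace / total = (97+188+326+243=854) / 1340 = 854/1340 = 0.637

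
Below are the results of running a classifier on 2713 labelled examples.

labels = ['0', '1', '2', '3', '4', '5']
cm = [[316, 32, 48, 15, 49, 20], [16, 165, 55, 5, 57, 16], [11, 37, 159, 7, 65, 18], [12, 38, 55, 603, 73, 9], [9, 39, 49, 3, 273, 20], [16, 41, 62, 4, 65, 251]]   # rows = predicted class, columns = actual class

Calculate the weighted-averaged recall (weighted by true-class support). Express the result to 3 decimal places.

Per-class recall (TP/(TP+FN)):
  0: TP=316, FN=16+11+12+9+16=64 → 316/380 = 0.8316
  1: TP=165, FN=32+37+38+39+41=187 → 165/352 = 0.4688
  2: TP=159, FN=48+55+55+49+62=269 → 159/428 = 0.3715
  3: TP=603, FN=15+5+7+3+4=34 → 603/637 = 0.9466
  4: TP=273, FN=49+57+65+73+65=309 → 273/582 = 0.4691
  5: TP=251, FN=20+16+18+9+20=83 → 251/334 = 0.7515
Weighted-recall = Σ (supportᵢ/N)·recallᵢ with N=2713: (380/2713)·0.8316 + (352/2713)·0.4688 + (428/2713)·0.3715 + (637/2713)·0.9466 + (582/2713)·0.4691 + (334/2713)·0.7515 = 0.651

0.651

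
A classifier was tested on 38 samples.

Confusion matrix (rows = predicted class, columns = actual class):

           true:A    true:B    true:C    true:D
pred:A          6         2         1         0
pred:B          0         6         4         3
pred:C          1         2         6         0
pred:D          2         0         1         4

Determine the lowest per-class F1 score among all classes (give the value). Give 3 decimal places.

0.522

Per-class F1 score (2·TP/(2·TP+FP+FN)):
  A: TP=6, FP=2+1+0=3, FN=0+1+2=3 → 12/18 = 0.6667
  B: TP=6, FP=0+4+3=7, FN=2+2+0=4 → 12/23 = 0.5217
  C: TP=6, FP=1+2+0=3, FN=1+4+1=6 → 12/21 = 0.5714
  D: TP=4, FP=2+0+1=3, FN=0+3+0=3 → 8/14 = 0.5714
Lowest is class 'B' with F1 score = 0.522.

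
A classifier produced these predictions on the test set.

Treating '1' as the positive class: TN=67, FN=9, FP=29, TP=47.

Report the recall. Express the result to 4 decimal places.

Recall = TP/(TP+FN) = 47/(47+9) = 47/56 = 0.8393

0.8393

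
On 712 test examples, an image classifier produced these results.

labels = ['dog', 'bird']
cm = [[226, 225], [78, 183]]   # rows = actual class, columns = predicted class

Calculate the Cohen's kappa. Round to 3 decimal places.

Observed agreement pₒ = trace/N = 409/712 = 0.5744
Expected agreement pₑ = Σ (rowᵢ·colᵢ)/N² = (451·304 + 261·408)/712² = 0.4805
κ = (pₒ − pₑ)/(1 − pₑ) = (0.5744 − 0.4805)/(1 − 0.4805) = 0.181

0.181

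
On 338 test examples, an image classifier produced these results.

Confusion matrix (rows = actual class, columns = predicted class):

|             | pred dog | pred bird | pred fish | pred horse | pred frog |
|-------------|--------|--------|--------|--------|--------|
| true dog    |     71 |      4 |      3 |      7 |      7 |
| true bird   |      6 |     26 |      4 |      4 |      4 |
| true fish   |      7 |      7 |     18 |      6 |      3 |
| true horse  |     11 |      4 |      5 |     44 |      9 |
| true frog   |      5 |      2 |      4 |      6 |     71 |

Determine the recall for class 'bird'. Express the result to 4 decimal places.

One-vs-rest for 'bird': TP = diagonal; FP = other classes predicted 'bird'; FN = 'bird' predicted as other.
recall = TP/(TP+FN).
bird: TP=26, FN=6+4+4+4=18 → 26/44 = 0.59091

0.5909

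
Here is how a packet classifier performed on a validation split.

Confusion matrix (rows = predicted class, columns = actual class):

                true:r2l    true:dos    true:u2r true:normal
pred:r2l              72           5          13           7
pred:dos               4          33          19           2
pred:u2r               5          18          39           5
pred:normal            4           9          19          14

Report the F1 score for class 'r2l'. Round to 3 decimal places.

0.791

One-vs-rest for 'r2l': TP = diagonal; FP = other classes predicted 'r2l'; FN = 'r2l' predicted as other.
F1 score = 2·TP/(2·TP+FP+FN).
r2l: TP=72, FP=5+13+7=25, FN=4+5+4=13 → 144/182 = 0.7912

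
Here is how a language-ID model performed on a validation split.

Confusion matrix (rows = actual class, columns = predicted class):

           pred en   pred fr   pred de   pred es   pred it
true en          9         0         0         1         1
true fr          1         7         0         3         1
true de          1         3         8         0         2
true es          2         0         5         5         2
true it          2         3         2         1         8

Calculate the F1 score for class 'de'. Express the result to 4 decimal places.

0.5517

One-vs-rest for 'de': TP = diagonal; FP = other classes predicted 'de'; FN = 'de' predicted as other.
F1 score = 2·TP/(2·TP+FP+FN).
de: TP=8, FP=0+0+5+2=7, FN=1+3+0+2=6 → 16/29 = 0.55172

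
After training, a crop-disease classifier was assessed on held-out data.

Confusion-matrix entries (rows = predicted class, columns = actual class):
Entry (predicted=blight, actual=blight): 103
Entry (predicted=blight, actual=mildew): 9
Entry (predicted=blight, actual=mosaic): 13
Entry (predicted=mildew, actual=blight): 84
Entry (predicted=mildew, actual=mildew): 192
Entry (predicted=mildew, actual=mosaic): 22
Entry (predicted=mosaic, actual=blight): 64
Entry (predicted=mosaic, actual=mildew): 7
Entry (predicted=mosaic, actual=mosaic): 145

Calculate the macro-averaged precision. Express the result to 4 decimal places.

Per-class precision (TP/(TP+FP)):
  blight: TP=103, FP=9+13=22 → 103/125 = 0.82400
  mildew: TP=192, FP=84+22=106 → 192/298 = 0.64430
  mosaic: TP=145, FP=64+7=71 → 145/216 = 0.67130
Macro-precision = mean = (0.82400 + 0.64430 + 0.67130) / 3 = 0.7132

0.7132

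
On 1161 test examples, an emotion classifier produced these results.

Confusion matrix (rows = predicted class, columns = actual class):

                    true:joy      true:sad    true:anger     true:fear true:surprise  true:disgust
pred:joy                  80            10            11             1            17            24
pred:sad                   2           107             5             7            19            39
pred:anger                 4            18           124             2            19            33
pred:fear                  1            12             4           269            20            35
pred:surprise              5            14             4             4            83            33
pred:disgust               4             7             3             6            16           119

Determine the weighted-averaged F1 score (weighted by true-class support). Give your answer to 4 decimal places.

0.6600

Per-class F1 score (2·TP/(2·TP+FP+FN)):
  joy: TP=80, FP=10+11+1+17+24=63, FN=2+4+1+5+4=16 → 160/239 = 0.66946
  sad: TP=107, FP=2+5+7+19+39=72, FN=10+18+12+14+7=61 → 214/347 = 0.61671
  anger: TP=124, FP=4+18+2+19+33=76, FN=11+5+4+4+3=27 → 248/351 = 0.70655
  fear: TP=269, FP=1+12+4+20+35=72, FN=1+7+2+4+6=20 → 538/630 = 0.85397
  surprise: TP=83, FP=5+14+4+4+33=60, FN=17+19+19+20+16=91 → 166/317 = 0.52366
  disgust: TP=119, FP=4+7+3+6+16=36, FN=24+39+33+35+33=164 → 238/438 = 0.54338
Weighted-F1 score = Σ (supportᵢ/N)·F1 scoreᵢ with N=1161: (96/1161)·0.66946 + (168/1161)·0.61671 + (151/1161)·0.70655 + (289/1161)·0.85397 + (174/1161)·0.52366 + (283/1161)·0.54338 = 0.6600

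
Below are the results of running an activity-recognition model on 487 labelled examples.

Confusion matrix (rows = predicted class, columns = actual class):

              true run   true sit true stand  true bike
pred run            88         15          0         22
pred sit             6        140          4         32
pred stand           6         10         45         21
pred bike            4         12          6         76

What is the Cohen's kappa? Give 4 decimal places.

Observed agreement pₒ = trace/N = 349/487 = 0.71663
Expected agreement pₑ = Σ (rowᵢ·colᵢ)/N² = (104·125 + 177·182 + 55·82 + 151·98)/487² = 0.27205
κ = (pₒ − pₑ)/(1 − pₑ) = (0.71663 − 0.27205)/(1 − 0.27205) = 0.6107

0.6107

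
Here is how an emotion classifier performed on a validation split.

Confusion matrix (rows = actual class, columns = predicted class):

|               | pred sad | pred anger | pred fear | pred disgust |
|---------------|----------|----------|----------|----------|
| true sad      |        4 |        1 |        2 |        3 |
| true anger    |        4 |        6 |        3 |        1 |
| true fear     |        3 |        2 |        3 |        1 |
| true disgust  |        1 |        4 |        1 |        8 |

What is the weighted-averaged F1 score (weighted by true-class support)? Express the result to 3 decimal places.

0.450

Per-class F1 score (2·TP/(2·TP+FP+FN)):
  sad: TP=4, FP=4+3+1=8, FN=1+2+3=6 → 8/22 = 0.3636
  anger: TP=6, FP=1+2+4=7, FN=4+3+1=8 → 12/27 = 0.4444
  fear: TP=3, FP=2+3+1=6, FN=3+2+1=6 → 6/18 = 0.3333
  disgust: TP=8, FP=3+1+1=5, FN=1+4+1=6 → 16/27 = 0.5926
Weighted-F1 score = Σ (supportᵢ/N)·F1 scoreᵢ with N=47: (10/47)·0.3636 + (14/47)·0.4444 + (9/47)·0.3333 + (14/47)·0.5926 = 0.450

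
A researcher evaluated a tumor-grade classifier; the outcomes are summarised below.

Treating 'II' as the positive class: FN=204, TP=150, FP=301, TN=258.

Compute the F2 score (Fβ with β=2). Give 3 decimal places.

0.402

Fβ = (1+β²)·TP / ((1+β²)·TP + β²·FN + FP), with β²=4
= 5·150 / (5·150 + 4·204 + 301) = 0.402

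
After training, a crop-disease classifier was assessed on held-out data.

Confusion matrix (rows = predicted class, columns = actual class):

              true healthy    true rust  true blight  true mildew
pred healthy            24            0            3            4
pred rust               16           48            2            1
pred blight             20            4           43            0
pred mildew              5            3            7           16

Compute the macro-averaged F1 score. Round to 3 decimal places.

Per-class F1 score (2·TP/(2·TP+FP+FN)):
  healthy: TP=24, FP=0+3+4=7, FN=16+20+5=41 → 48/96 = 0.5000
  rust: TP=48, FP=16+2+1=19, FN=0+4+3=7 → 96/122 = 0.7869
  blight: TP=43, FP=20+4+0=24, FN=3+2+7=12 → 86/122 = 0.7049
  mildew: TP=16, FP=5+3+7=15, FN=4+1+0=5 → 32/52 = 0.6154
Macro-F1 score = mean = (0.5000 + 0.7869 + 0.7049 + 0.6154) / 4 = 0.652

0.652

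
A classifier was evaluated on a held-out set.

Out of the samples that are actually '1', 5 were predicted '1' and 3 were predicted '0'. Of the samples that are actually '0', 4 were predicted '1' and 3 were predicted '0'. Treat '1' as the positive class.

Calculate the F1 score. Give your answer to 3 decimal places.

Precision = TP/(TP+FP) = 5/9 = 0.5556
Recall = TP/(TP+FN) = 5/8 = 0.6250
F1 = 2·TP/(2·TP+FP+FN) = 10/17 = 0.588

0.588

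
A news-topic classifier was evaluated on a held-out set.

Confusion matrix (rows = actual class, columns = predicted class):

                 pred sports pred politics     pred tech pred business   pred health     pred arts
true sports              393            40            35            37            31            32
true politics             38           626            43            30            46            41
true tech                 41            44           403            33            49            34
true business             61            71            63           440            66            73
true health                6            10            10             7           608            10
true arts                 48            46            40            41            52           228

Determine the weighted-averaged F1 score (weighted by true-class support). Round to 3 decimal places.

Per-class F1 score (2·TP/(2·TP+FP+FN)):
  sports: TP=393, FP=38+41+61+6+48=194, FN=40+35+37+31+32=175 → 786/1155 = 0.6805
  politics: TP=626, FP=40+44+71+10+46=211, FN=38+43+30+46+41=198 → 1252/1661 = 0.7538
  tech: TP=403, FP=35+43+63+10+40=191, FN=41+44+33+49+34=201 → 806/1198 = 0.6728
  business: TP=440, FP=37+30+33+7+41=148, FN=61+71+63+66+73=334 → 880/1362 = 0.6461
  health: TP=608, FP=31+46+49+66+52=244, FN=6+10+10+7+10=43 → 1216/1503 = 0.8090
  arts: TP=228, FP=32+41+34+73+10=190, FN=48+46+40+41+52=227 → 456/873 = 0.5223
Weighted-F1 score = Σ (supportᵢ/N)·F1 scoreᵢ with N=3876: (568/3876)·0.6805 + (824/3876)·0.7538 + (604/3876)·0.6728 + (774/3876)·0.6461 + (651/3876)·0.8090 + (455/3876)·0.5223 = 0.691

0.691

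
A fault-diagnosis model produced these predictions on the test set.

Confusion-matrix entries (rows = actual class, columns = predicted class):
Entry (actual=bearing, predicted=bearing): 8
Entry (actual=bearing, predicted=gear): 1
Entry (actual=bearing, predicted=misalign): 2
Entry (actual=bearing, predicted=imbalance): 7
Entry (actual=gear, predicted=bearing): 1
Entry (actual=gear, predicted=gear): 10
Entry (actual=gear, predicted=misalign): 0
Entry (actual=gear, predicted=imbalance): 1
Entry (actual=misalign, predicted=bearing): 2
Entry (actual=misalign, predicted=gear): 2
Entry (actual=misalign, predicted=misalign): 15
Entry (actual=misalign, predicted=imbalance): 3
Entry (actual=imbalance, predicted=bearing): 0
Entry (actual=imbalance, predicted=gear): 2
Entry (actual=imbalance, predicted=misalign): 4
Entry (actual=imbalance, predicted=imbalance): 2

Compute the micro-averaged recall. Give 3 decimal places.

0.583

Micro-averaging pools counts across classes: ΣTP=35, ΣFP=25, ΣFN=25.
Micro-recall = TP/(TP+FN) on pooled counts = 0.583 (equals overall accuracy in single-label multiclass).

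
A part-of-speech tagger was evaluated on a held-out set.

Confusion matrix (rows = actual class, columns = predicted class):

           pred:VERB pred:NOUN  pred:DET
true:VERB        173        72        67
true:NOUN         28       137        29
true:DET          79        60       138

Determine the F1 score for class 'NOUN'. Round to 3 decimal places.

F1 score = 2·TP/(2·TP+FP+FN).
NOUN: TP=137, FP=72+60=132, FN=28+29=57 → 274/463 = 0.5918

0.592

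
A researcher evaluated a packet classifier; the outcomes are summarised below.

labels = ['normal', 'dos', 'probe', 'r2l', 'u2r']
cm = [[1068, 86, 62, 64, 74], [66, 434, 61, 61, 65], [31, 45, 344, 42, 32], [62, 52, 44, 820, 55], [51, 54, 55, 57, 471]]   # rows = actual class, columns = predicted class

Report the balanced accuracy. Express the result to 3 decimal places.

Balanced accuracy = mean of per-class recall.
  normal: recall = 1068/1354 = 0.7888
  dos: recall = 434/687 = 0.6317
  probe: recall = 344/494 = 0.6964
  r2l: recall = 820/1033 = 0.7938
  u2r: recall = 471/688 = 0.6846
Mean = (0.7888 + 0.6317 + 0.6964 + 0.7938 + 0.6846) / 5 = 0.719

0.719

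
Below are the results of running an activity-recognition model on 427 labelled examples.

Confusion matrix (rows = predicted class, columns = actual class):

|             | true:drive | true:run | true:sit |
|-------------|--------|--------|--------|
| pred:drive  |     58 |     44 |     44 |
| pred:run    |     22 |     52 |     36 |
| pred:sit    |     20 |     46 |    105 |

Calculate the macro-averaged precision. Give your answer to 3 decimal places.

Per-class precision (TP/(TP+FP)):
  drive: TP=58, FP=44+44=88 → 58/146 = 0.3973
  run: TP=52, FP=22+36=58 → 52/110 = 0.4727
  sit: TP=105, FP=20+46=66 → 105/171 = 0.6140
Macro-precision = mean = (0.3973 + 0.4727 + 0.6140) / 3 = 0.495

0.495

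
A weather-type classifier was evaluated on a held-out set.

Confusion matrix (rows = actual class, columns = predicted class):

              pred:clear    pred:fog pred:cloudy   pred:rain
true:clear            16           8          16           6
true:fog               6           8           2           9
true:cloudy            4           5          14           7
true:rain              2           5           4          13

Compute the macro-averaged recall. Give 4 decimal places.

0.4190

Per-class recall (TP/(TP+FN)):
  clear: TP=16, FN=8+16+6=30 → 16/46 = 0.34783
  fog: TP=8, FN=6+2+9=17 → 8/25 = 0.32000
  cloudy: TP=14, FN=4+5+7=16 → 14/30 = 0.46667
  rain: TP=13, FN=2+5+4=11 → 13/24 = 0.54167
Macro-recall = mean = (0.34783 + 0.32000 + 0.46667 + 0.54167) / 4 = 0.4190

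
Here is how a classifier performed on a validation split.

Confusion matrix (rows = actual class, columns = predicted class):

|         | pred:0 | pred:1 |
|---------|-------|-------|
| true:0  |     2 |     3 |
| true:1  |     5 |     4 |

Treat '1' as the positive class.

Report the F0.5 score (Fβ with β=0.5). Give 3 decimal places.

0.541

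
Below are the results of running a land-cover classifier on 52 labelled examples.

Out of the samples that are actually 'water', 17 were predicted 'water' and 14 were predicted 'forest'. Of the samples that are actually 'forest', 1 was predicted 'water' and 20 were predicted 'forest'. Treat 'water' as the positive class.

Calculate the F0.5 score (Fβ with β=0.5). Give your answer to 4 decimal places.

Fβ = (1+β²)·TP / ((1+β²)·TP + β²·FN + FP), with β²=1/4
= 1.25·17 / (1.25·17 + 0.25·14 + 1) = 0.8252

0.8252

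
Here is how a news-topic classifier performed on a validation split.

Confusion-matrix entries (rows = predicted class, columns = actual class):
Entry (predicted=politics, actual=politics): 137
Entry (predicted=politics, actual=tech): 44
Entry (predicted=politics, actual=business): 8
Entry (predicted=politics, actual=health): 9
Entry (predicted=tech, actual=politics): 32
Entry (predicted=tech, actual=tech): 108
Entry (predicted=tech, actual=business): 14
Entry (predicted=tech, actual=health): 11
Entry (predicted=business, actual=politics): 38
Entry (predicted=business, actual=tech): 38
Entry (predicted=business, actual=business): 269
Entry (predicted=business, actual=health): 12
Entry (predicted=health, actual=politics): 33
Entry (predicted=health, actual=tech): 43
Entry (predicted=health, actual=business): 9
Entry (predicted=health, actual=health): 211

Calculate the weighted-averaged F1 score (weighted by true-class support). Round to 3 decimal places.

0.701

Per-class F1 score (2·TP/(2·TP+FP+FN)):
  politics: TP=137, FP=44+8+9=61, FN=32+38+33=103 → 274/438 = 0.6256
  tech: TP=108, FP=32+14+11=57, FN=44+38+43=125 → 216/398 = 0.5427
  business: TP=269, FP=38+38+12=88, FN=8+14+9=31 → 538/657 = 0.8189
  health: TP=211, FP=33+43+9=85, FN=9+11+12=32 → 422/539 = 0.7829
Weighted-F1 score = Σ (supportᵢ/N)·F1 scoreᵢ with N=1016: (240/1016)·0.6256 + (233/1016)·0.5427 + (300/1016)·0.8189 + (243/1016)·0.7829 = 0.701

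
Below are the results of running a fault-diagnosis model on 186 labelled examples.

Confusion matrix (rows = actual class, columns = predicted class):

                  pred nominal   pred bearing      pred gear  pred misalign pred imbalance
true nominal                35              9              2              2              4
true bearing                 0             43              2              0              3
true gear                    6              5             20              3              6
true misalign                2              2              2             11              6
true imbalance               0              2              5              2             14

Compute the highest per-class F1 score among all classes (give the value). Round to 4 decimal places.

0.7890

Per-class F1 score (2·TP/(2·TP+FP+FN)):
  nominal: TP=35, FP=0+6+2+0=8, FN=9+2+2+4=17 → 70/95 = 0.73684
  bearing: TP=43, FP=9+5+2+2=18, FN=0+2+0+3=5 → 86/109 = 0.78899
  gear: TP=20, FP=2+2+2+5=11, FN=6+5+3+6=20 → 40/71 = 0.56338
  misalign: TP=11, FP=2+0+3+2=7, FN=2+2+2+6=12 → 22/41 = 0.53659
  imbalance: TP=14, FP=4+3+6+6=19, FN=0+2+5+2=9 → 28/56 = 0.50000
Highest is class 'bearing' with F1 score = 0.7890.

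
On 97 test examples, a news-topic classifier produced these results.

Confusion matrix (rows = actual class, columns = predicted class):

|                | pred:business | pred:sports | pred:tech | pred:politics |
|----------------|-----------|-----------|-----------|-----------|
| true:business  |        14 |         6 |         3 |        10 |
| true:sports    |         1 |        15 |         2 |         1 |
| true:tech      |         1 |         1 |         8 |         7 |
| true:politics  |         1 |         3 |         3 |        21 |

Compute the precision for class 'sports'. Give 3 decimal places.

0.600

precision = TP/(TP+FP).
sports: TP=15, FP=6+1+3=10 → 15/25 = 0.6000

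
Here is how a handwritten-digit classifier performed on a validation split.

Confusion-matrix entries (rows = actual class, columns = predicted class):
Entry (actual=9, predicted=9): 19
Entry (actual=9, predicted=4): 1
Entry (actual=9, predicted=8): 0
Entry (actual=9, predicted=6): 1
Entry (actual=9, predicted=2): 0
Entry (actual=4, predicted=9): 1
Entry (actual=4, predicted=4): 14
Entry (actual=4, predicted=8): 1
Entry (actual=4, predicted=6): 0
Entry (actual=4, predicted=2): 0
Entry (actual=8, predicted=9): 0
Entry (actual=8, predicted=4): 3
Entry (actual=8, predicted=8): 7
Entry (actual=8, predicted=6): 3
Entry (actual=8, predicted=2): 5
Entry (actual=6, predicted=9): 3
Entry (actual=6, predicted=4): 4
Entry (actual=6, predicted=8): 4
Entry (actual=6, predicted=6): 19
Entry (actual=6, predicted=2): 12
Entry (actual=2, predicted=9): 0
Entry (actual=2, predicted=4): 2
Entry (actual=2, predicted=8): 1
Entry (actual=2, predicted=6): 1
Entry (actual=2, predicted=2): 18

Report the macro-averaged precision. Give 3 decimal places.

0.651

Per-class precision (TP/(TP+FP)):
  9: TP=19, FP=1+0+3+0=4 → 19/23 = 0.8261
  4: TP=14, FP=1+3+4+2=10 → 14/24 = 0.5833
  8: TP=7, FP=0+1+4+1=6 → 7/13 = 0.5385
  6: TP=19, FP=1+0+3+1=5 → 19/24 = 0.7917
  2: TP=18, FP=0+0+5+12=17 → 18/35 = 0.5143
Macro-precision = mean = (0.8261 + 0.5833 + 0.5385 + 0.7917 + 0.5143) / 5 = 0.651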